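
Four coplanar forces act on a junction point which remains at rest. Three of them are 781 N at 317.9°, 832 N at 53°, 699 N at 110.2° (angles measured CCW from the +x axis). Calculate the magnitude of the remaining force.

F ≈ 1160 N

Sum the known components: ΣF_x = 838.8 N, ΣF_y = 796.9 N.
For equilibrium the remaining force must supply (−ΣF_x, −ΣF_y) = (-838.8, -796.9) N.
Magnitude = √((-838.8)² + (-796.9)²) = 1157 N; direction = atan2(-796.9, -838.8) = 223.5°.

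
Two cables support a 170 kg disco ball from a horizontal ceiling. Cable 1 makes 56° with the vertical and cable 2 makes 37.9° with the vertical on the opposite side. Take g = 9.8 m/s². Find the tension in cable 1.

T_1 ≈ 1030 N

Angles from the horizontal: cable 1 is 90° − 56° = 34°, cable 2 is 90° − 37.9° = 52.1°.
Weight W = 170 × 9.8 = 1666 N acts straight down.
Horizontal: T_1 cos 34° = T_2 cos 52.1°  →  T_2 = 1.35 T_1.
Vertical: T_1 sin 34° + T_2 sin 52.1° = 1666.
Substituting the horizontal relation into the vertical equation gives 1.624 T_1 = 1666, so T_1 = 1026 N.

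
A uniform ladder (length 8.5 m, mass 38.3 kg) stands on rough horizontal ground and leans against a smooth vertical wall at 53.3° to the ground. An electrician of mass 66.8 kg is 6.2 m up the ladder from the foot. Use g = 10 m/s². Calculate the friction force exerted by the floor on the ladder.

f ≈ 506 N

Torques about the foot: N_wall · 8.5 sin 53.3° = 38.3×10×4.25 cos 53.3° + 66.8×10×6.2 cos 53.3° → N_wall = 505.92 N.
ΣF_x = 0: f_floor = N_wall = 505.92 N.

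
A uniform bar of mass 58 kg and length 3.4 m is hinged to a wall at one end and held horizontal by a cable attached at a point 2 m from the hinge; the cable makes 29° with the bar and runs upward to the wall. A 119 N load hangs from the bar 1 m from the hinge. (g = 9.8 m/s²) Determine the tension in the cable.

Take torques about the hinge: T sin 29° · 2 = 58×9.8×1.7 + 119×1 = 1085.3 N·m.
So T = 1085.3 / (0.4848 × 2) = 1119.3 N.

T ≈ 1120 N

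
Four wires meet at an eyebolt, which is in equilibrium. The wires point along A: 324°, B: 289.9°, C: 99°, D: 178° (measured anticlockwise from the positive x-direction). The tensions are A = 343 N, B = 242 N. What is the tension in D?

Resolve: ΣF_x = 343 cos 324° + 242 cos 289.9° + T_C cos 99° + T_D cos 178° = 0.
        ΣF_y = 343 sin 324° + 242 sin 289.9° + T_C sin 99° + T_D sin 178° = 0.
The known terms sum to (359.9, -429.2) N, so -0.1564 T_C − 0.9994 T_D = -359.9 and 0.9877 T_C + 0.0349 T_D = 429.2.
Solving simultaneously: T_C = 424.1 N, T_D = 293.7 N.

T_D ≈ 294 N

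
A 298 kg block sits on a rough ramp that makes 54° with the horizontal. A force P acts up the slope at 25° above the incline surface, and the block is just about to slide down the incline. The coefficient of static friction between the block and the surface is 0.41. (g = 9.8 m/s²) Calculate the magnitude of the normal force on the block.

On the verge of sliding down the incline, friction equals μN and acts up the slope.
Perpendicular: N + P sin 25° = W cos 54° = 1717 N.
Along incline: P cos 25° + μN = W sin 54° with W sin 54° = 2363 N.
Solving the pair for P and N: P = 2263 N, N = 760.2 N (and f = μN = 311.7 N).

N ≈ 760 N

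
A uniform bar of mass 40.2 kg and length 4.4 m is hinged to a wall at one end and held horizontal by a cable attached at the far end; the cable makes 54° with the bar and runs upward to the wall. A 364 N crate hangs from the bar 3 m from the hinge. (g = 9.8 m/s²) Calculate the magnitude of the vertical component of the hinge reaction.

Take torques about the hinge: T sin 54° · 4.4 = 40.2×9.8×2.2 + 364×3 = 1958.7 N·m.
So T = 1958.7 / (0.8090 × 4.4) = 550.25 N.
ΣF_y = 0: H_y = (40.2×9.8 + 364) − T sin 54° = 757.96 − 445.16 = 312.8 N.

|H_y| ≈ 313 N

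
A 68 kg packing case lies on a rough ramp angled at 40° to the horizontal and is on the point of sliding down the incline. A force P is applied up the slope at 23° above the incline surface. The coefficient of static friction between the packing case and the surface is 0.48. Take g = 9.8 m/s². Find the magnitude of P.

On the verge of sliding down the incline, friction equals μN and acts up the slope.
Perpendicular: N + P sin 23° = W cos 40° = 510.5 N.
Along incline: P cos 23° + μN = W sin 40° with W sin 40° = 428.4 N.
Solving the pair for P and N: P = 250.1 N, N = 412.8 N (and f = μN = 198.1 N).

P ≈ 250 N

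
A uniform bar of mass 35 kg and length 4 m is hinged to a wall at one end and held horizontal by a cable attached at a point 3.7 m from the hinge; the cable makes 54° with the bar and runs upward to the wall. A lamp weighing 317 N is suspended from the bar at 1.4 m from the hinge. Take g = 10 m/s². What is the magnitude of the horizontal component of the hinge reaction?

H_x ≈ 225 N

Take torques about the hinge: T sin 54° · 3.7 = 35×10×2 + 317×1.4 = 1143.8 N·m.
So T = 1143.8 / (0.8090 × 3.7) = 382.11 N.
ΣF_x = 0: H_x = T cos 54° = 224.6 N.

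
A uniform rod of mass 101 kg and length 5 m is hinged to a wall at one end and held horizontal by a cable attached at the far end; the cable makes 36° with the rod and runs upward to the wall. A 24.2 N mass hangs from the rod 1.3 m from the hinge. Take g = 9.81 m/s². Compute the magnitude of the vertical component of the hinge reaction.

|H_y| ≈ 513 N

Take torques about the hinge: T sin 36° · 5 = 101×9.81×2.5 + 24.2×1.3 = 2508.5 N·m.
So T = 2508.5 / (0.5878 × 5) = 853.54 N.
ΣF_y = 0: H_y = (101×9.81 + 24.2) − T sin 36° = 1015 − 501.7 = 513.31 N.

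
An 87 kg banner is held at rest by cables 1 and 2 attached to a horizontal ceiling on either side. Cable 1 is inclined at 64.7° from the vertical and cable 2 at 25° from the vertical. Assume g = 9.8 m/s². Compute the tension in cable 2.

Angles from the horizontal: cable 1 is 90° − 64.7° = 25.3°, cable 2 is 90° − 25° = 65°.
Weight W = 87 × 9.8 = 852.6 N acts straight down.
Horizontal: T_1 cos 25.3° = T_2 cos 65°  →  T_1 = 0.4675 T_2.
Vertical: T_1 sin 25.3° + T_2 sin 65° = 852.6.
Substituting the horizontal relation into the vertical equation gives 1.106 T_2 = 852.6, so T_2 = 770.8 N.

T_2 ≈ 771 N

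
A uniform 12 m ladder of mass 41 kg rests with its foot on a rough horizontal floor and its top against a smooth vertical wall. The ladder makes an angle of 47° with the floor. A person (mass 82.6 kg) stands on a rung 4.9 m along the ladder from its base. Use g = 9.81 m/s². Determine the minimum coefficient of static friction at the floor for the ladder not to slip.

μ_min ≈ 0.409

ΣF_y = 0: N_floor = 41×9.81 + 82.6×9.81 = 1212.5 N.
Torques about the foot: N_wall · 12 sin 47° = 41×9.81×6 cos 47° + 82.6×9.81×4.9 cos 47° → N_wall = 496.08 N.
ΣF_x = 0: f_floor = N_wall = 496.08 N.
μ_min = f_floor / N_floor = 496.08 / 1212.5 = 0.4091.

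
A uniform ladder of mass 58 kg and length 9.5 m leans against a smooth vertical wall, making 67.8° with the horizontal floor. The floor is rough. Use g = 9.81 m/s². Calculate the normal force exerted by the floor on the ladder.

N_floor ≈ 569 N

ΣF_y = 0: N_floor = 58×9.81 = 568.98 N.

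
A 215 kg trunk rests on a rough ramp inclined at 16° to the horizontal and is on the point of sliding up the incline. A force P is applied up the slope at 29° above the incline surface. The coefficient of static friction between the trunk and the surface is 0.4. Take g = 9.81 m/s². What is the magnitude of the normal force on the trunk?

On the verge of sliding up the incline, friction equals μN and acts down the slope.
Perpendicular: N + P sin 29° = W cos 16° = 2027 N.
Along incline: P cos 29° = W sin 16° + μN  with W sin 16° = 581.4 N.
Solving the pair for P and N: P = 1303 N, N = 1396 N (and f = μN = 558.3 N).

N ≈ 1400 N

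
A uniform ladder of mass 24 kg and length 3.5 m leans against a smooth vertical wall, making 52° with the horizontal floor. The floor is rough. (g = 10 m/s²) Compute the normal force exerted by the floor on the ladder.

N_floor ≈ 240 N

ΣF_y = 0: N_floor = 24×10 = 240 N.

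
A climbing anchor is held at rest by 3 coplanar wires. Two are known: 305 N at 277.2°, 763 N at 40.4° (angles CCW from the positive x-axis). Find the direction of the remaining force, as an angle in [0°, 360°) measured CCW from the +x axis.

θ ≈ 197°

Sum the known components: ΣF_x = 619.3 N, ΣF_y = 191.9 N.
For equilibrium the remaining force must supply (−ΣF_x, −ΣF_y) = (-619.3, -191.9) N.
Magnitude = √((-619.3)² + (-191.9)²) = 648.3 N; direction = atan2(-191.9, -619.3) = 197.2°.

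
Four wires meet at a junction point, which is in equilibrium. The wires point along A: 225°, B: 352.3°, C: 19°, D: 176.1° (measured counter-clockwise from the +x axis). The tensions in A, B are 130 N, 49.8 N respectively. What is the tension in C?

Resolve: ΣF_x = 130 cos 225° + 49.8 cos 352.3° + T_C cos 19° + T_D cos 176.1° = 0.
        ΣF_y = 130 sin 225° + 49.8 sin 352.3° + T_C sin 19° + T_D sin 176.1° = 0.
The known terms sum to (-42.57, -98.6) N, so 0.9455 T_C − 0.9977 T_D = 42.57 and 0.3256 T_C + 0.0680 T_D = 98.6.
Solving simultaneously: T_C = 260.2 N, T_D = 204 N.

T_C ≈ 260 N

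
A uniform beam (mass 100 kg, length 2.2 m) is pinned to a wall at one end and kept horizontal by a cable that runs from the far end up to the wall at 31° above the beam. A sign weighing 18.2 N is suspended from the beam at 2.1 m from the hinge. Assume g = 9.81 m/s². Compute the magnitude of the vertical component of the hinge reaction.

|H_y| ≈ 491 N

Take torques about the hinge: T sin 31° · 2.2 = 100×9.81×1.1 + 18.2×2.1 = 1117.3 N·m.
So T = 1117.3 / (0.5150 × 2.2) = 986.09 N.
ΣF_y = 0: H_y = (100×9.81 + 18.2) − T sin 31° = 999.2 − 507.87 = 491.33 N.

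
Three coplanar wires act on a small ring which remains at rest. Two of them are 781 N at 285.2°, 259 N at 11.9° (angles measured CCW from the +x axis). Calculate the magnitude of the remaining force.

Sum the known components: ΣF_x = 458.2 N, ΣF_y = -700.3 N.
For equilibrium the remaining force must supply (−ΣF_x, −ΣF_y) = (-458.2, 700.3) N.
Magnitude = √((-458.2)² + (700.3)²) = 836.9 N; direction = atan2(700.3, -458.2) = 123.2°.

F ≈ 837 N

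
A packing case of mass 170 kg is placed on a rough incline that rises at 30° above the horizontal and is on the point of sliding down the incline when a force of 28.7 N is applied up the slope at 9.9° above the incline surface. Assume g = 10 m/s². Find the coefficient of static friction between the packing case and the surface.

μ ≈ 0.560

On the verge of sliding down the incline, friction is at its maximum μN and acts up the slope.
Perpendicular to incline: N = W cos 30° − P sin 9.9° = 1472 − 4.934 = 1467 N.
Along incline: P cos 9.9° + μN = W sin 30° → μ = (W sin 30° − P cos 9.9°) / N = 0.56.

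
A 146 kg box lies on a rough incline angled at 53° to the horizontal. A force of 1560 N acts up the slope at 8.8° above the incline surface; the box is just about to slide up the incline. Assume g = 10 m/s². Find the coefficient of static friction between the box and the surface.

On the verge of sliding up the incline, friction is at its maximum μN and acts down the slope.
Perpendicular to incline: N = W cos 53° − P sin 8.8° = 878.6 − 238.7 = 640 N.
Along incline: P cos 8.8° − μN = W sin 53° → μ = −(W sin 53° − P cos 8.8°) / N = 0.5869.

μ ≈ 0.587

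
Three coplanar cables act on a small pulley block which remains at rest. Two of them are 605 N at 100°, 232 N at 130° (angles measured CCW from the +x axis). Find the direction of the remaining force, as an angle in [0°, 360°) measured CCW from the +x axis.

θ ≈ 288°

Sum the known components: ΣF_x = -254.2 N, ΣF_y = 773.5 N.
For equilibrium the remaining force must supply (−ΣF_x, −ΣF_y) = (254.2, -773.5) N.
Magnitude = √((254.2)² + (-773.5)²) = 814.2 N; direction = atan2(-773.5, 254.2) = 288.2°.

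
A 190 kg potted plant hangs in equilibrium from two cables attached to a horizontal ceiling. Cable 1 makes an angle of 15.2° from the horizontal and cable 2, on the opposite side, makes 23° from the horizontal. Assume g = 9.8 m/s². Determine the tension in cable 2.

T_2 ≈ 2910 N

Weight W = 190 × 9.8 = 1862 N acts straight down.
Horizontal: T_1 cos 15.2° = T_2 cos 23°  →  T_1 = 0.9539 T_2.
Vertical: T_1 sin 15.2° + T_2 sin 23° = 1862.
Substituting the horizontal relation into the vertical equation gives 0.6408 T_2 = 1862, so T_2 = 2906 N.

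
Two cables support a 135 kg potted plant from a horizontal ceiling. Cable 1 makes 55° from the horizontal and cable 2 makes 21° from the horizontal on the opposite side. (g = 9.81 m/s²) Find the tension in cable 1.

Weight W = 135 × 9.81 = 1324 N acts straight down.
Horizontal: T_1 cos 55° = T_2 cos 21°  →  T_2 = 0.6144 T_1.
Vertical: T_1 sin 55° + T_2 sin 21° = 1324.
Substituting the horizontal relation into the vertical equation gives 1.039 T_1 = 1324, so T_1 = 1274 N.

T_1 ≈ 1270 N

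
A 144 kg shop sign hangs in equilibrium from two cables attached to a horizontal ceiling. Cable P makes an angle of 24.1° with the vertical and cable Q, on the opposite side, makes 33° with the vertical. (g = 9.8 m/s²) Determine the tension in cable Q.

T_Q ≈ 686 N

Angles from the horizontal: cable P is 90° − 24.1° = 65.9°, cable Q is 90° − 33° = 57°.
Weight W = 144 × 9.8 = 1411 N acts straight down.
Horizontal: T_P cos 65.9° = T_Q cos 57°  →  T_P = 1.334 T_Q.
Vertical: T_P sin 65.9° + T_Q sin 57° = 1411.
Substituting the horizontal relation into the vertical equation gives 2.056 T_Q = 1411, so T_Q = 686.3 N.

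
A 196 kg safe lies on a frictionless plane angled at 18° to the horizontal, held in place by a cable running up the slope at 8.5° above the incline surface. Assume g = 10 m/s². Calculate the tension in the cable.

T ≈ 612 N

Take axes along and perpendicular to the incline. Weight components: W sin 18° = 605.7 N down-slope, W cos 18° = 1864 N into the surface.
Along incline: T cos 8.5° = W sin 18° → T = 612.4 N.
Perpendicular: N = W cos 18° − T sin 8.5° = 1774 N.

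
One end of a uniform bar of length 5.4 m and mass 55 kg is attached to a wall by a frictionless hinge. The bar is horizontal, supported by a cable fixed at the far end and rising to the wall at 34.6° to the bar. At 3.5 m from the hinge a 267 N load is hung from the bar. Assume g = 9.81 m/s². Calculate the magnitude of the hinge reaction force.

Take torques about the hinge: T sin 34.6° · 5.4 = 55×9.81×2.7 + 267×3.5 = 2391.3 N·m.
So T = 2391.3 / (0.5678 × 5.4) = 779.85 N.
ΣF_x = 0: H_x = T cos 34.6° = 641.92 N.
ΣF_y = 0: H_y = (55×9.81 + 267) − T sin 34.6° = 806.55 − 442.83 = 363.72 N.
|H| = √(H_x² + H_y²) = √((641.92)² + (363.72)²) = 737.8 N.

|H| ≈ 738 N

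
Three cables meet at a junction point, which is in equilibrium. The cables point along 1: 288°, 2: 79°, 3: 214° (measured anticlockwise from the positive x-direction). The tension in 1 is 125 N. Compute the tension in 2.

T_2 ≈ 170 N

Resolve: ΣF_x = 125 cos 288° + T_2 cos 79° + T_3 cos 214° = 0.
        ΣF_y = 125 sin 288° + T_2 sin 79° + T_3 sin 214° = 0.
The known terms sum to (38.63, -118.9) N, so 0.1908 T_2 − 0.8290 T_3 = -38.63 and 0.9816 T_2 − 0.5592 T_3 = 118.9.
Solving simultaneously: T_2 = 169.9 N, T_3 = 85.70 N.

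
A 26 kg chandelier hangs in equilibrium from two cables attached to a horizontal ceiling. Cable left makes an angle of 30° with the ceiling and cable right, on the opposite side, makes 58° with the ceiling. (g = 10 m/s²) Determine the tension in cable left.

Weight W = 26 × 10 = 260 N acts straight down.
Horizontal: T_left cos 30° = T_right cos 58°  →  T_right = 1.634 T_left.
Vertical: T_left sin 30° + T_right sin 58° = 260.
Substituting the horizontal relation into the vertical equation gives 1.886 T_left = 260, so T_left = 137.9 N.

T_left ≈ 138 N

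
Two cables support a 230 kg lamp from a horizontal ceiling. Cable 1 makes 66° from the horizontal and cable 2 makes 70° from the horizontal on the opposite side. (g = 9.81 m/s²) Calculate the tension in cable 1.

Weight W = 230 × 9.81 = 2256 N acts straight down.
Horizontal: T_1 cos 66° = T_2 cos 70°  →  T_2 = 1.189 T_1.
Vertical: T_1 sin 66° + T_2 sin 70° = 2256.
Substituting the horizontal relation into the vertical equation gives 2.031 T_1 = 2256, so T_1 = 1111 N.

T_1 ≈ 1110 N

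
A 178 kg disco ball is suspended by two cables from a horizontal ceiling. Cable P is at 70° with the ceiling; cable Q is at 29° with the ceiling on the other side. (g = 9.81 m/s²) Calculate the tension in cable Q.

T_Q ≈ 605 N

Weight W = 178 × 9.81 = 1746 N acts straight down.
Horizontal: T_P cos 70° = T_Q cos 29°  →  T_P = 2.557 T_Q.
Vertical: T_P sin 70° + T_Q sin 29° = 1746.
Substituting the horizontal relation into the vertical equation gives 2.888 T_Q = 1746, so T_Q = 604.7 N.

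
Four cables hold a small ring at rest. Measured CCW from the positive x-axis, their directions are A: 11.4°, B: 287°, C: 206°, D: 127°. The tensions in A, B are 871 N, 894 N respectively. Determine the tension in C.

Resolve: ΣF_x = 871 cos 11.4° + 894 cos 287° + T_C cos 206° + T_D cos 127° = 0.
        ΣF_y = 871 sin 11.4° + 894 sin 287° + T_C sin 206° + T_D sin 127° = 0.
The known terms sum to (1115, -682.8) N, so -0.8988 T_C − 0.6018 T_D = -1115 and -0.4384 T_C + 0.7986 T_D = 682.8.
Solving simultaneously: T_C = 488.7 N, T_D = 1123 N.

T_C ≈ 489 N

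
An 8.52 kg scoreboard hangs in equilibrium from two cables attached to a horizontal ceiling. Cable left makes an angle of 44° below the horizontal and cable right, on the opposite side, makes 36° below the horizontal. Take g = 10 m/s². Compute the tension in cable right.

Weight W = 8.52 × 10 = 85.2 N acts straight down.
Horizontal: T_left cos 44° = T_right cos 36°  →  T_left = 1.125 T_right.
Vertical: T_left sin 44° + T_right sin 36° = 85.2.
Substituting the horizontal relation into the vertical equation gives 1.369 T_right = 85.2, so T_right = 62.23 N.

T_right ≈ 62.2 N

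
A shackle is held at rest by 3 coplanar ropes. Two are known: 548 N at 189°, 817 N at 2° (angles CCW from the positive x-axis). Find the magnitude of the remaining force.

F ≈ 281 N

Sum the known components: ΣF_x = 275.2 N, ΣF_y = -57.21 N.
For equilibrium the remaining force must supply (−ΣF_x, −ΣF_y) = (-275.2, 57.21) N.
Magnitude = √((-275.2)² + (57.21)²) = 281.1 N; direction = atan2(57.21, -275.2) = 168.3°.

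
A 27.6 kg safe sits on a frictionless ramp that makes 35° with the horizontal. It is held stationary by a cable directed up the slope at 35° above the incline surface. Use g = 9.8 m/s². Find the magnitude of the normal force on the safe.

Take axes along and perpendicular to the incline. Weight components: W sin 35° = 155.1 N down-slope, W cos 35° = 221.6 N into the surface.
Along incline: T cos 35° = W sin 35° → T = 189.4 N.
Perpendicular: N = W cos 35° − T sin 35° = 112.9 N.

N ≈ 113 N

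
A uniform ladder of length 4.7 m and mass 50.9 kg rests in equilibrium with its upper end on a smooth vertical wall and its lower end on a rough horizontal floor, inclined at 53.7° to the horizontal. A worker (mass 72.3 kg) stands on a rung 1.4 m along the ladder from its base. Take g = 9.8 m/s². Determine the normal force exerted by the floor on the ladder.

N_floor ≈ 1210 N

ΣF_y = 0: N_floor = 50.9×9.8 + 72.3×9.8 = 1207.4 N.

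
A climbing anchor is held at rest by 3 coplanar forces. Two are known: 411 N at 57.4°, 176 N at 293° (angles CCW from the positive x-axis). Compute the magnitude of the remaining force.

F ≈ 344 N

Sum the known components: ΣF_x = 290.2 N, ΣF_y = 184.2 N.
For equilibrium the remaining force must supply (−ΣF_x, −ΣF_y) = (-290.2, -184.2) N.
Magnitude = √((-290.2)² + (-184.2)²) = 343.7 N; direction = atan2(-184.2, -290.2) = 212.4°.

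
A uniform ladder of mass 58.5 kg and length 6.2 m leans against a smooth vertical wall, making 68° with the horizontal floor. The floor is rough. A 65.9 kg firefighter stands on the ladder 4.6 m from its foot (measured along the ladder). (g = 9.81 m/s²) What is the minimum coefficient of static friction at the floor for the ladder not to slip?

ΣF_y = 0: N_floor = 58.5×9.81 + 65.9×9.81 = 1220.4 N.
Torques about the foot: N_wall · 6.2 sin 68° = 58.5×9.81×3.1 cos 68° + 65.9×9.81×4.6 cos 68° → N_wall = 309.72 N.
ΣF_x = 0: f_floor = N_wall = 309.72 N.
μ_min = f_floor / N_floor = 309.72 / 1220.4 = 0.2538.

μ_min ≈ 0.254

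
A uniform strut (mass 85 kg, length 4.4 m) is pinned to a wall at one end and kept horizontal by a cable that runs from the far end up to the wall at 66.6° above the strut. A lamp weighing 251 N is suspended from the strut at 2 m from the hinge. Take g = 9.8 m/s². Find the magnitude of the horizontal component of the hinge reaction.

H_x ≈ 230 N

Take torques about the hinge: T sin 66.6° · 4.4 = 85×9.8×2.2 + 251×2 = 2334.6 N·m.
So T = 2334.6 / (0.9178 × 4.4) = 578.14 N.
ΣF_x = 0: H_x = T cos 66.6° = 229.61 N.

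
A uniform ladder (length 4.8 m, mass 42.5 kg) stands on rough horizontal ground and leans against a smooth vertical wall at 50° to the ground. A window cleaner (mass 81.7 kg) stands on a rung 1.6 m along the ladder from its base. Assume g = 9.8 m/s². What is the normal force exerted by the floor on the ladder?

N_floor ≈ 1220 N

ΣF_y = 0: N_floor = 42.5×9.8 + 81.7×9.8 = 1217.2 N.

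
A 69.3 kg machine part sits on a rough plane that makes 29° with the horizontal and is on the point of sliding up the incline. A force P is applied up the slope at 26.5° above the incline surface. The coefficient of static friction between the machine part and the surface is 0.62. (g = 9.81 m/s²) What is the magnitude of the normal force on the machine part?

On the verge of sliding up the incline, friction equals μN and acts down the slope.
Perpendicular: N + P sin 26.5° = W cos 29° = 594.6 N.
Along incline: P cos 26.5° = W sin 29° + μN  with W sin 29° = 329.6 N.
Solving the pair for P and N: P = 596 N, N = 328.7 N (and f = μN = 203.8 N).

N ≈ 329 N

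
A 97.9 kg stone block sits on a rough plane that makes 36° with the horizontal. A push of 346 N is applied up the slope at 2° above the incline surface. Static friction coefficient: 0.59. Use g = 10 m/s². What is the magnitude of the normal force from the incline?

Axes along / perpendicular to the incline. W sin 36° = 575.4 N down-slope; W cos 36° = 792 N into the surface.
Perpendicular: N = W cos 36° − P sin 2° = 792 − 12.08 = 780 N.
Along incline: P cos 2° + f = W sin 36° (friction acts up-slope) → f = 575.4 − 345.8 = 229.7 N.
|f| = 229.7 N ≤ μN = 460.2 N, so the stone block is indeed static.

N ≈ 780 N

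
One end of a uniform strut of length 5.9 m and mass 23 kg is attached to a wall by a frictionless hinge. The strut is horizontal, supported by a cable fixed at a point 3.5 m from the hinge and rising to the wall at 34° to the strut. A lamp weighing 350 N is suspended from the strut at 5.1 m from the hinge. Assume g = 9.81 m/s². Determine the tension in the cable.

T ≈ 1250 N

Take torques about the hinge: T sin 34° · 3.5 = 23×9.81×2.95 + 350×5.1 = 2450.6 N·m.
So T = 2450.6 / (0.5592 × 3.5) = 1252.1 N.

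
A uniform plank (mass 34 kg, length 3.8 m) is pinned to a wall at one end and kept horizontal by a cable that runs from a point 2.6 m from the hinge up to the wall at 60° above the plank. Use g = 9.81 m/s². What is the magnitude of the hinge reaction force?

|H| ≈ 167 N

Take torques about the hinge: T sin 60° · 2.6 = 34×9.81×1.9 = 633.73 N·m.
So T = 633.73 / (0.8660 × 2.6) = 281.45 N.
ΣF_x = 0: H_x = T cos 60° = 140.72 N.
ΣF_y = 0: H_y = (34×9.81) − T sin 60° = 333.54 − 243.74 = 89.799 N.
|H| = √(H_x² + H_y²) = √((140.72)² + (89.799)²) = 166.93 N.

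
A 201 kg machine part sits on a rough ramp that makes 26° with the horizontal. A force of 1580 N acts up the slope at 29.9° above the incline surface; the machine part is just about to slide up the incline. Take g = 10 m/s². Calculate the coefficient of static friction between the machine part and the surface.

On the verge of sliding up the incline, friction is at its maximum μN and acts down the slope.
Perpendicular to incline: N = W cos 26° − P sin 29.9° = 1807 − 787.6 = 1019 N.
Along incline: P cos 29.9° − μN = W sin 26° → μ = −(W sin 26° − P cos 29.9°) / N = 0.4795.

μ ≈ 0.479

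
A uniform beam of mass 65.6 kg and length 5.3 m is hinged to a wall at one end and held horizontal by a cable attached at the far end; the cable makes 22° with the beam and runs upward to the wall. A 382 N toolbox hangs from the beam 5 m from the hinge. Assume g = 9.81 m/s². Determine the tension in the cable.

Take torques about the hinge: T sin 22° · 5.3 = 65.6×9.81×2.65 + 382×5 = 3615.4 N·m.
So T = 3615.4 / (0.3746 × 5.3) = 1821 N.

T ≈ 1820 N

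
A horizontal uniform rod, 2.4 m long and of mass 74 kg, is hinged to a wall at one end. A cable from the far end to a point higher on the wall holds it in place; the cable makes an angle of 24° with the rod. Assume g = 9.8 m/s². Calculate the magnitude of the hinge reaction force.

|H| ≈ 891 N

Take torques about the hinge: T sin 24° · 2.4 = 74×9.8×1.2 = 870.24 N·m.
So T = 870.24 / (0.4067 × 2.4) = 891.49 N.
ΣF_x = 0: H_x = T cos 24° = 814.41 N.
ΣF_y = 0: H_y = (74×9.8) − T sin 24° = 725.2 − 362.6 = 362.6 N.
|H| = √(H_x² + H_y²) = √((814.41)² + (362.6)²) = 891.49 N.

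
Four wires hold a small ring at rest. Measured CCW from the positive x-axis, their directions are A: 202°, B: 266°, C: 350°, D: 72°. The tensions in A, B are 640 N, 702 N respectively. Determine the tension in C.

T_C ≈ 324 N

Resolve: ΣF_x = 640 cos 202° + 702 cos 266° + T_C cos 350° + T_D cos 72° = 0.
        ΣF_y = 640 sin 202° + 702 sin 266° + T_C sin 350° + T_D sin 72° = 0.
The known terms sum to (-642.4, -940) N, so 0.9848 T_C + 0.3090 T_D = 642.4 and -0.1736 T_C + 0.9511 T_D = 940.
Solving simultaneously: T_C = 323.6 N, T_D = 1047 N.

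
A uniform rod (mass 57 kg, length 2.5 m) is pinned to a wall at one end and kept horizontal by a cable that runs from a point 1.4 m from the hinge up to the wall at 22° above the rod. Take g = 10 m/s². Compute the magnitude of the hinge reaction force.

|H| ≈ 1260 N

Take torques about the hinge: T sin 22° · 1.4 = 57×10×1.25 = 712.5 N·m.
So T = 712.5 / (0.3746 × 1.4) = 1358.6 N.
ΣF_x = 0: H_x = T cos 22° = 1259.6 N.
ΣF_y = 0: H_y = (57×10) − T sin 22° = 570 − 508.93 = 61.071 N.
|H| = √(H_x² + H_y²) = √((1259.6)² + (61.071)²) = 1261.1 N.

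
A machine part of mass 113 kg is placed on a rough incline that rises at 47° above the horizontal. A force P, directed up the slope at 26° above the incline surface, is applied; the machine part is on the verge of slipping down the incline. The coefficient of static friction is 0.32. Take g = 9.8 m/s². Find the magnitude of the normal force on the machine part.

On the verge of sliding down the incline, friction equals μN and acts up the slope.
Perpendicular: N + P sin 26° = W cos 47° = 755.2 N.
Along incline: P cos 26° + μN = W sin 47° with W sin 47° = 809.9 N.
Solving the pair for P and N: P = 749.1 N, N = 426.9 N (and f = μN = 136.6 N).

N ≈ 427 N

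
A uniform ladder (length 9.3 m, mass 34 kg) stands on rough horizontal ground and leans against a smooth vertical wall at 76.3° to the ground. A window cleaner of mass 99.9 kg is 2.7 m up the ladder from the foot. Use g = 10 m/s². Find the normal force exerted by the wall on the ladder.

Torques about the foot: N_wall · 9.3 sin 76.3° = 34×10×4.65 cos 76.3° + 99.9×10×2.7 cos 76.3° → N_wall = 112.14 N.

N_wall ≈ 112 N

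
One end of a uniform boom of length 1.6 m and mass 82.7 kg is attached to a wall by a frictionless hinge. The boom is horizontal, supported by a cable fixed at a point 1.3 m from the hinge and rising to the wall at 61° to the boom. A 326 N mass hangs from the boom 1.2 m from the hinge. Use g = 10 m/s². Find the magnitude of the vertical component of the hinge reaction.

Take torques about the hinge: T sin 61° · 1.3 = 82.7×10×0.8 + 326×1.2 = 1052.8 N·m.
So T = 1052.8 / (0.8746 × 1.3) = 925.94 N.
ΣF_y = 0: H_y = (82.7×10 + 326) − T sin 61° = 1153 − 809.85 = 343.15 N.

|H_y| ≈ 343 N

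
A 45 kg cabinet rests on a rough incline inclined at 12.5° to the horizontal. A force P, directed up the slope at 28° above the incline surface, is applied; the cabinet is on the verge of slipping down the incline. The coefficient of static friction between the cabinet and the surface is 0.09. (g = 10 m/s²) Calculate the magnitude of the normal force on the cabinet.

N ≈ 407 N

On the verge of sliding down the incline, friction equals μN and acts up the slope.
Perpendicular: N + P sin 28° = W cos 12.5° = 439.3 N.
Along incline: P cos 28° + μN = W sin 12.5° with W sin 12.5° = 97.4 N.
Solving the pair for P and N: P = 68.82 N, N = 407 N (and f = μN = 36.63 N).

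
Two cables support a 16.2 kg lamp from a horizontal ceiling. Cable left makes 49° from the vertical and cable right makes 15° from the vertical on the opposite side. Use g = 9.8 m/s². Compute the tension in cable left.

Angles from the horizontal: cable left is 90° − 49° = 41°, cable right is 90° − 15° = 75°.
Weight W = 16.2 × 9.8 = 158.8 N acts straight down.
Horizontal: T_left cos 41° = T_right cos 75°  →  T_right = 2.916 T_left.
Vertical: T_left sin 41° + T_right sin 75° = 158.8.
Substituting the horizontal relation into the vertical equation gives 3.473 T_left = 158.8, so T_left = 45.72 N.

T_left ≈ 45.7 N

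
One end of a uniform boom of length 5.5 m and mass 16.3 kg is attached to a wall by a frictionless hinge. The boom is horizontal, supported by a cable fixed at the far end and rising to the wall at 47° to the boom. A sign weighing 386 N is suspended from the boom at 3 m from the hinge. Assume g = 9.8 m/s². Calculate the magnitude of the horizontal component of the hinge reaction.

Take torques about the hinge: T sin 47° · 5.5 = 16.3×9.8×2.75 + 386×3 = 1597.3 N·m.
So T = 1597.3 / (0.7314 × 5.5) = 397.09 N.
ΣF_x = 0: H_x = T cos 47° = 270.82 N.

H_x ≈ 271 N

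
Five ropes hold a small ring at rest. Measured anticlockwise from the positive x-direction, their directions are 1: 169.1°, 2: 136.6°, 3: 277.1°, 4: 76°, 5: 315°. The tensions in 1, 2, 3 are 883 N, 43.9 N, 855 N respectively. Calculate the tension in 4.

T_4 ≈ 1190 N

Resolve: ΣF_x = 883 cos 169.1° + 43.9 cos 136.6° + 855 cos 277.1° + T_4 cos 76° + T_5 cos 315° = 0.
        ΣF_y = 883 sin 169.1° + 43.9 sin 136.6° + 855 sin 277.1° + T_4 sin 76° + T_5 sin 315° = 0.
The known terms sum to (-793.3, -651.3) N, so 0.2419 T_4 + 0.7071 T_5 = 793.3 and 0.9703 T_4 − 0.7071 T_5 = 651.3.
Solving simultaneously: T_4 = 1192 N, T_5 = 714.2 N.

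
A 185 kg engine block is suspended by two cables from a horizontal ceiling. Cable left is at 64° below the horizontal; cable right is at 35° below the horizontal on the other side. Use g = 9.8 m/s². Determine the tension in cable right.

T_right ≈ 805 N

Weight W = 185 × 9.8 = 1813 N acts straight down.
Horizontal: T_left cos 64° = T_right cos 35°  →  T_left = 1.869 T_right.
Vertical: T_left sin 64° + T_right sin 35° = 1813.
Substituting the horizontal relation into the vertical equation gives 2.253 T_right = 1813, so T_right = 804.7 N.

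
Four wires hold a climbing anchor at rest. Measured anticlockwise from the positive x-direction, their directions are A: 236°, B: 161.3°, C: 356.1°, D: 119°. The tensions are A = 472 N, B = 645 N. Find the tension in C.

Resolve: ΣF_x = 472 cos 236° + 645 cos 161.3° + T_C cos 356.1° + T_D cos 119° = 0.
        ΣF_y = 472 sin 236° + 645 sin 161.3° + T_C sin 356.1° + T_D sin 119° = 0.
The known terms sum to (-874.9, -184.5) N, so 0.9977 T_C − 0.4848 T_D = 874.9 and -0.0680 T_C + 0.8746 T_D = 184.5.
Solving simultaneously: T_C = 1018 N, T_D = 290.1 N.

T_C ≈ 1020 N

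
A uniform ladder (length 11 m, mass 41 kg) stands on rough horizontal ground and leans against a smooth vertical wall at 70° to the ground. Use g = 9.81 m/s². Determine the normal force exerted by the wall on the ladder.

N_wall ≈ 73.2 N

Torques about the foot: N_wall · 11 sin 70° = 41×9.81×5.5 cos 70° → N_wall = 73.196 N.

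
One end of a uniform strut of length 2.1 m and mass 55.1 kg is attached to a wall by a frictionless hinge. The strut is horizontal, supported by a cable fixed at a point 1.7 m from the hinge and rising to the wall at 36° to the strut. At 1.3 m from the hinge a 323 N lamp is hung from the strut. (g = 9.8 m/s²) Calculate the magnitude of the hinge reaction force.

Take torques about the hinge: T sin 36° · 1.7 = 55.1×9.8×1.05 + 323×1.3 = 986.88 N·m.
So T = 986.88 / (0.5878 × 1.7) = 987.63 N.
ΣF_x = 0: H_x = T cos 36° = 799.01 N.
ΣF_y = 0: H_y = (55.1×9.8 + 323) − T sin 36° = 862.98 − 580.52 = 282.46 N.
|H| = √(H_x² + H_y²) = √((799.01)² + (282.46)²) = 847.47 N.

|H| ≈ 847 N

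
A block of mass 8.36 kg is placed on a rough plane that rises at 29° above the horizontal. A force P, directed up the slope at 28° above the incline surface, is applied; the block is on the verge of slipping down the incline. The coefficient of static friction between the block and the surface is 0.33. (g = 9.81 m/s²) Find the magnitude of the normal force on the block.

N ≈ 61.4 N

On the verge of sliding down the incline, friction equals μN and acts up the slope.
Perpendicular: N + P sin 28° = W cos 29° = 71.73 N.
Along incline: P cos 28° + μN = W sin 29° with W sin 29° = 39.76 N.
Solving the pair for P and N: P = 22.1 N, N = 61.35 N (and f = μN = 20.25 N).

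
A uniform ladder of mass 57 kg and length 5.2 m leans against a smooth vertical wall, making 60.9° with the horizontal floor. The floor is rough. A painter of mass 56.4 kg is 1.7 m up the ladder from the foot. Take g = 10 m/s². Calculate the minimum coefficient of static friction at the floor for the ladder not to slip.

ΣF_y = 0: N_floor = 57×10 + 56.4×10 = 1134 N.
Torques about the foot: N_wall · 5.2 sin 60.9° = 57×10×2.6 cos 60.9° + 56.4×10×1.7 cos 60.9° → N_wall = 261.26 N.
ΣF_x = 0: f_floor = N_wall = 261.26 N.
μ_min = f_floor / N_floor = 261.26 / 1134 = 0.2304.

μ_min ≈ 0.230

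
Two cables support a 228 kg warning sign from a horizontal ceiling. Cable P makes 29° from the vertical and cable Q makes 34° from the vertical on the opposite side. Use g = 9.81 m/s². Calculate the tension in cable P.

T_P ≈ 1400 N

Angles from the horizontal: cable P is 90° − 29° = 61°, cable Q is 90° − 34° = 56°.
Weight W = 228 × 9.81 = 2237 N acts straight down.
Horizontal: T_P cos 61° = T_Q cos 56°  →  T_Q = 0.867 T_P.
Vertical: T_P sin 61° + T_Q sin 56° = 2237.
Substituting the horizontal relation into the vertical equation gives 1.593 T_P = 2237, so T_P = 1404 N.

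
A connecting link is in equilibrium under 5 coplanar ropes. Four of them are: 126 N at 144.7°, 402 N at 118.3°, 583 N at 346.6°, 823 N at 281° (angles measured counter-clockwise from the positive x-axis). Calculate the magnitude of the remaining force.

Sum the known components: ΣF_x = 430.7 N, ΣF_y = -516.2 N.
For equilibrium the remaining force must supply (−ΣF_x, −ΣF_y) = (-430.7, 516.2) N.
Magnitude = √((-430.7)² + (516.2)²) = 672.3 N; direction = atan2(516.2, -430.7) = 129.8°.

F ≈ 672 N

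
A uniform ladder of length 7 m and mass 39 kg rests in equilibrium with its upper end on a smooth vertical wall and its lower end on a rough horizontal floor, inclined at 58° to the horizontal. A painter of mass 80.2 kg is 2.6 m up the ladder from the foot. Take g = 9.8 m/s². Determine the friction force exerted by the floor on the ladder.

f ≈ 302 N

Torques about the foot: N_wall · 7 sin 58° = 39×9.8×3.5 cos 58° + 80.2×9.8×2.6 cos 58° → N_wall = 301.83 N.
ΣF_x = 0: f_floor = N_wall = 301.83 N.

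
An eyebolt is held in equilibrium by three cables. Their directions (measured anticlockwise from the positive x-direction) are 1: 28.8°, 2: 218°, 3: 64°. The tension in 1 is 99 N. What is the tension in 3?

Resolve: ΣF_x = 99 cos 28.8° + T_2 cos 218° + T_3 cos 64° = 0.
        ΣF_y = 99 sin 28.8° + T_2 sin 218° + T_3 sin 64° = 0.
The known terms sum to (86.75, 47.69) N, so -0.7880 T_2 + 0.4384 T_3 = -86.75 and -0.6157 T_2 + 0.8988 T_3 = -47.69.
Solving simultaneously: T_2 = 130.2 N, T_3 = 36.11 N.

T_3 ≈ 36.1 N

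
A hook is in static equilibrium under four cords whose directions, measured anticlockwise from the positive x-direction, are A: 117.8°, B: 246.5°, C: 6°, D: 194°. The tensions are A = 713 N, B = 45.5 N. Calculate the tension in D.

T_D ≈ 4470 N

Resolve: ΣF_x = 713 cos 117.8° + 45.5 cos 246.5° + T_C cos 6° + T_D cos 194° = 0.
        ΣF_y = 713 sin 117.8° + 45.5 sin 246.5° + T_C sin 6° + T_D sin 194° = 0.
The known terms sum to (-350.7, 589) N, so 0.9945 T_C − 0.9703 T_D = 350.7 and 0.1045 T_C − 0.2419 T_D = -589.
Solving simultaneously: T_C = 4716 N, T_D = 4472 N.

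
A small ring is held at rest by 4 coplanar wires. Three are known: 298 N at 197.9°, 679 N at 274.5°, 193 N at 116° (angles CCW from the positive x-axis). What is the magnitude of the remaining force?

F ≈ 673 N

Sum the known components: ΣF_x = -314.9 N, ΣF_y = -595 N.
For equilibrium the remaining force must supply (−ΣF_x, −ΣF_y) = (314.9, 595) N.
Magnitude = √((314.9)² + (595)²) = 673.2 N; direction = atan2(595, 314.9) = 62.1°.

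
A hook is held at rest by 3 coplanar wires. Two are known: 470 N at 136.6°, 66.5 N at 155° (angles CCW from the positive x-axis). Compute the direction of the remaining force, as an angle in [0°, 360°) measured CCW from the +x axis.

Sum the known components: ΣF_x = -401.8 N, ΣF_y = 351 N.
For equilibrium the remaining force must supply (−ΣF_x, −ΣF_y) = (401.8, -351) N.
Magnitude = √((401.8)² + (-351)²) = 533.5 N; direction = atan2(-351, 401.8) = 318.9°.

θ ≈ 319°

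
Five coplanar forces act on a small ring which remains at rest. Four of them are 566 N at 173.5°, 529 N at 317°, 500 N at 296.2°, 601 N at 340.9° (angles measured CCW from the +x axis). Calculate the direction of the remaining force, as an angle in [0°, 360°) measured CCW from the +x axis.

θ ≈ 123°

Sum the known components: ΣF_x = 613.2 N, ΣF_y = -942 N.
For equilibrium the remaining force must supply (−ΣF_x, −ΣF_y) = (-613.2, 942) N.
Magnitude = √((-613.2)² + (942)²) = 1124 N; direction = atan2(942, -613.2) = 123.1°.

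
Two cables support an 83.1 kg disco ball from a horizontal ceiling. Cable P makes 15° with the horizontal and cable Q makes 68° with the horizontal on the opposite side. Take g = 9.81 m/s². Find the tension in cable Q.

Weight W = 83.1 × 9.81 = 815.2 N acts straight down.
Horizontal: T_P cos 15° = T_Q cos 68°  →  T_P = 0.3878 T_Q.
Vertical: T_P sin 15° + T_Q sin 68° = 815.2.
Substituting the horizontal relation into the vertical equation gives 1.028 T_Q = 815.2, so T_Q = 793.3 N.

T_Q ≈ 793 N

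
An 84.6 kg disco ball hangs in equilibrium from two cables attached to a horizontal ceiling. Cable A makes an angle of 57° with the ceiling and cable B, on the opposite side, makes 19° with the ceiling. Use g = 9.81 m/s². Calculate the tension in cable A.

T_A ≈ 809 N

Weight W = 84.6 × 9.81 = 829.9 N acts straight down.
Horizontal: T_A cos 57° = T_B cos 19°  →  T_B = 0.576 T_A.
Vertical: T_A sin 57° + T_B sin 19° = 829.9.
Substituting the horizontal relation into the vertical equation gives 1.026 T_A = 829.9, so T_A = 808.7 N.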